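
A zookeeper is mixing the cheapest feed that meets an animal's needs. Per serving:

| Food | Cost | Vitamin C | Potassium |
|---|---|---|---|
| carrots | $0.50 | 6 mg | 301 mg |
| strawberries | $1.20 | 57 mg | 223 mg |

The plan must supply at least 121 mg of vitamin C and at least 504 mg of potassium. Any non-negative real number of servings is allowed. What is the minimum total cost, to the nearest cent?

This is a tiny linear program; its minimum lies at a vertex of the feasible set. List the vertices and price them.
carrots only: max(121/6, 504/301) = 20.17 servings → $10.08.
strawberries only: max(121/57, 504/223) = 2.26 servings → $2.71.
carrots + strawberries with both tight: 0.1103 servings and 2.111 servings → $2.59.
Cheapest feasible corner: $2.59.

$2.59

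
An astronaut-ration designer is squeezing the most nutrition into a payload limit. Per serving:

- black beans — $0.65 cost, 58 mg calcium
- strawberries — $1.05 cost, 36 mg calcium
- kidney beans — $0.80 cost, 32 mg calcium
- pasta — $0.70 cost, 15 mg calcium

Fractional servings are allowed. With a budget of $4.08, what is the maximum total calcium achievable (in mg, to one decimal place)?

364.1 mg

Calcium per dollar: black beans 89.23, kidney beans 40, strawberries 34.29, pasta 21.43.
With no serving limits, spend the whole cost allowance on black beans: $4.08 / $0.65 × 58 mg = 364.1 mg.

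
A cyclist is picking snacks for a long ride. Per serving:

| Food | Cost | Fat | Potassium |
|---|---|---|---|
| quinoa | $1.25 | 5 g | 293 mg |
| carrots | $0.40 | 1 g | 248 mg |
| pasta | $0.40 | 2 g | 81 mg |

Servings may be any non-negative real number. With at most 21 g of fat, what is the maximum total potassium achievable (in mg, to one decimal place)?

5208.0 mg

Potassium per g fat: carrots 248, quinoa 58.6, pasta 40.5.
With no serving limits, spend the whole fat allowance on carrots: 21 g / 1 g × 248 mg = 5208.0 mg.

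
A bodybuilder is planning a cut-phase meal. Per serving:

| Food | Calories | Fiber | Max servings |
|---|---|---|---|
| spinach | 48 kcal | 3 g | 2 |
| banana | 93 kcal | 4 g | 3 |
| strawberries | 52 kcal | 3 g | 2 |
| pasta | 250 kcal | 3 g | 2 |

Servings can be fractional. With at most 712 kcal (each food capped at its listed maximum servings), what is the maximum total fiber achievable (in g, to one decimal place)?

Fiber per kcal: spinach 0.0625, strawberries 0.05769, banana 0.04301, pasta 0.012.
Take 2 servings of spinach: uses 96 kcal, +6.0 g fiber (running total 6.0 g).
Take 2 servings of strawberries: uses 104 kcal, +6.0 g fiber (running total 12.0 g).
Take 3 servings of banana: uses 279 kcal, +12.0 g fiber (running total 24.0 g).
Take 0.932 servings of pasta: uses 233 kcal, +2.8 g fiber (running total 26.8 g).
Greedy by best ratio exhausts the calories allowance optimally: 26.8 g.

26.8 g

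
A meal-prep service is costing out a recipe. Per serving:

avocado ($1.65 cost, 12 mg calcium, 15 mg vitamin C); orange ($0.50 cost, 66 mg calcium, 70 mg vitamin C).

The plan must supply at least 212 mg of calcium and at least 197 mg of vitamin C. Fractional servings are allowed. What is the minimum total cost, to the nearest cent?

$1.61

Check every corner: each single food scaled to meet both minima, and each pair solved so both constraints bind.
avocado only: max(212/12, 197/15) = 17.67 servings → $29.15.
orange only: max(212/66, 197/70) = 3.212 servings → $1.61.
avocado + orange: the both-tight solution has a negative serving — not a feasible corner.
Cheapest feasible corner: $1.61.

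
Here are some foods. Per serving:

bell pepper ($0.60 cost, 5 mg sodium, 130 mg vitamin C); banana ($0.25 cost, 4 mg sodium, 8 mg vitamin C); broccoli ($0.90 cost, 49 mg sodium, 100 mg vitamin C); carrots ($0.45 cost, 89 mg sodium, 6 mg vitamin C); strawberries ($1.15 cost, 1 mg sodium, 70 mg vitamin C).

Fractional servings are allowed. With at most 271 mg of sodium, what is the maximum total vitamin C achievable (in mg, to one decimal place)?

18970.0 mg

Vitamin C per mg sodium: strawberries 70, bell pepper 26, broccoli 2.041, banana 2, carrots 0.06742.
With no serving limits, spend the whole sodium allowance on strawberries: 271 mg / 1 mg × 70 mg = 18970.0 mg.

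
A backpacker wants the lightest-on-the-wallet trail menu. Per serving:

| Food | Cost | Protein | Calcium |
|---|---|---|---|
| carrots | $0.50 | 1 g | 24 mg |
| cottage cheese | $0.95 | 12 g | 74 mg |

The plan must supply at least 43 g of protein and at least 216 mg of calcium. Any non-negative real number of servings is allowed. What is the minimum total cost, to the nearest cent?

Compare the cost at each extreme point of the feasible region.
carrots only: max(43/1, 216/24) = 43 servings → $21.50.
cottage cheese only: max(43/12, 216/74) = 3.583 servings → $3.40.
carrots + cottage cheese: the both-tight solution has a negative serving — not a feasible corner.
The minimum over all feasible corners is $3.40.

$3.40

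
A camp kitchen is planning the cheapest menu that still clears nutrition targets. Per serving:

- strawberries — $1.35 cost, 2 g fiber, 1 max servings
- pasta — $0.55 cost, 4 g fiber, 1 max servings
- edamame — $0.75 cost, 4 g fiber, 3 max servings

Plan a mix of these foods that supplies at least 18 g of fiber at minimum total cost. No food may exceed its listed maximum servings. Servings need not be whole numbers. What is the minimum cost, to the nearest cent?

Cost per g of fiber: pasta $0.1375, edamame $0.1875, strawberries $0.6750.
Take 1 serving of pasta: +4.0 g fiber for $0.55 (total $0.55, still need 14.0 g).
Take 3 servings of edamame: +12.0 g fiber for $2.25 (total $2.80, still need 2.0 g).
Take 1 serving of strawberries: +2.0 g fiber for $1.35 (total $4.15, still need 0.0 g).
Greedy by cheapest-per-g is optimal for a single linear constraint, so the minimum cost is $4.15.

$4.15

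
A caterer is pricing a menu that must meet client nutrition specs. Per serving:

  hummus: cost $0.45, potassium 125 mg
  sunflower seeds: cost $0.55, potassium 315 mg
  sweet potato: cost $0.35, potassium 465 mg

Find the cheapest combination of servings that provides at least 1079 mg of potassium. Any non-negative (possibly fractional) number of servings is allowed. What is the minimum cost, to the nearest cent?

$0.81

Cost per mg of potassium: sweet potato $0.0008, sunflower seeds $0.0017, hummus $0.0036.
With no serving limits, use only sweet potato: 1079 mg / 465 mg = 2.32 servings × $0.35 = $0.81.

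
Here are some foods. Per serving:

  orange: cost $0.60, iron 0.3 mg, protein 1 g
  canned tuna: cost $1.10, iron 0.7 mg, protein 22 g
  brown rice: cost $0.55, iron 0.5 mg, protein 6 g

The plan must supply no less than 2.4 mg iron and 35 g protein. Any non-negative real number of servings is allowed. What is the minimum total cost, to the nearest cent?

$2.79

This is a tiny linear program; its minimum lies at a vertex of the feasible set. List the vertices and price them.
orange only: max(2.4/0.3, 35/1) = 35 servings → $21.00.
canned tuna only: max(2.4/0.7, 35/22) = 3.429 servings → $3.77.
brown rice only: max(2.4/0.5, 35/6) = 5.833 servings → $3.21.
orange + canned tuna with both tight: 4.797 servings and 1.373 servings → $4.39.
orange + brown rice: the both-tight solution has a negative serving — not a feasible corner.
canned tuna + brown rice with both tight: 0.4559 servings and 4.162 servings → $2.79.
So the least-cost plan costs $2.79.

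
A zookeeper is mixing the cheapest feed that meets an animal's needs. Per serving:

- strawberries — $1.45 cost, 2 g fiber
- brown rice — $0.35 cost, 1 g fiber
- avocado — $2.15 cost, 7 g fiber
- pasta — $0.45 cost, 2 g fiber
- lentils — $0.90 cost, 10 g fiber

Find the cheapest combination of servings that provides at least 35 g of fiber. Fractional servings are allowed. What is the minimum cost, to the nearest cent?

$3.15

Cost per g of fiber: lentils $0.0900, pasta $0.2250, avocado $0.3071, brown rice $0.3500, strawberries $0.7250.
With no serving limits, use only lentils: 35 g / 10 g = 3.5 servings × $0.90 = $3.15.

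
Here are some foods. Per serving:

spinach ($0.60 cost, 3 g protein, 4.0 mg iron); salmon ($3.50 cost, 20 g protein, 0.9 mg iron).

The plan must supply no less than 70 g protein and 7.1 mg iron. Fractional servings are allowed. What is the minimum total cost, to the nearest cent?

$12.33

This is a tiny linear program; its minimum lies at a vertex of the feasible set. List the vertices and price them.
spinach only: max(70/3, 7.1/4.0) = 23.33 servings → $14.00.
salmon only: max(70/20, 7.1/0.9) = 7.889 servings → $27.61.
spinach + salmon with both tight: 1.022 servings and 3.347 servings → $12.33.
Cheapest feasible corner: $12.33.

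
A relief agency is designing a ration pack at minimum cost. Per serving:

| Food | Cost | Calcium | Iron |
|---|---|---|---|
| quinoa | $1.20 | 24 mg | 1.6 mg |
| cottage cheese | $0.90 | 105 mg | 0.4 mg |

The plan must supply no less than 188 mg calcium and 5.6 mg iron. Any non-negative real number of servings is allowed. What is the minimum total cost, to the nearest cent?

$4.83

For a min-cost LP with two ≥-constraints, a basic feasible solution has at most two positive variables.
quinoa only: max(188/24, 5.6/1.6) = 7.833 servings → $9.40.
cottage cheese only: max(188/105, 5.6/0.4) = 14 servings → $12.60.
quinoa + cottage cheese with both tight: 3.237 servings and 1.051 servings → $4.83.
So the least-cost plan costs $4.83.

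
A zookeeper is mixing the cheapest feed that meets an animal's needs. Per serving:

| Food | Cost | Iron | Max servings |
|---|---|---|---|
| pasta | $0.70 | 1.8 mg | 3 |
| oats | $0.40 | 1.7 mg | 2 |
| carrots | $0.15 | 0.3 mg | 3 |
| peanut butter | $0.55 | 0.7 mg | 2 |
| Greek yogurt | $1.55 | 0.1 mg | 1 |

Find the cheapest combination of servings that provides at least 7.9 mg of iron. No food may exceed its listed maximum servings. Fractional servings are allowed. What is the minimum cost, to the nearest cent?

Cost per mg of iron: oats $0.2353, pasta $0.3889, carrots $0.5000, peanut butter $0.7857, Greek yogurt $15.5000.
Take 2 servings of oats: +3.4 mg iron for $0.80 (total $0.80, still need 4.5 mg).
Take 2.5 servings of pasta: +4.5 mg iron for $1.75 (total $2.55, still need 0.0 mg).
Filling from the cheapest source first is optimal under one linear minimum: $2.55.

$2.55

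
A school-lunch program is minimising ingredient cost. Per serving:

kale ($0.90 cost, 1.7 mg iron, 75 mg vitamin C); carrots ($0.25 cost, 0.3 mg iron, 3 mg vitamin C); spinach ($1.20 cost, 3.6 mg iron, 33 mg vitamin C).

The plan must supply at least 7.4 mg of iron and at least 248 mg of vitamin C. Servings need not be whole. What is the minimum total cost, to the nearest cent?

Compare the cost at each extreme point of the feasible region.
kale only: max(7.4/1.7, 248/75) = 4.353 servings → $3.92.
carrots only: max(7.4/0.3, 248/3) = 82.67 servings → $20.67.
spinach only: max(7.4/3.6, 248/33) = 7.515 servings → $9.02.
kale + carrots with both tight: 3 servings and 7.667 servings → $4.62.
kale + spinach with both tight: 3.032 servings and 0.6237 servings → $3.48.
carrots + spinach: the both-tight solution has a negative serving — not a feasible corner.
Cheapest feasible corner: $3.48.

$3.48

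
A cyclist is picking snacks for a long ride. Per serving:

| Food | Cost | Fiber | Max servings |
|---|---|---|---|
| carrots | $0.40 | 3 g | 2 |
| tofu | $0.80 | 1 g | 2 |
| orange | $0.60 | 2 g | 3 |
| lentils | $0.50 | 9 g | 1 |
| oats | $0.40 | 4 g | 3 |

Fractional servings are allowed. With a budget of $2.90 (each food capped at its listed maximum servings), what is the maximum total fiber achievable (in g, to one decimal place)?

Fiber per dollar: lentils 18, oats 10, carrots 7.5, orange 3.333, tofu 1.25.
Take 1 serving of lentils: spends $0.50, +9.0 g fiber (running total 9.0 g).
Take 3 servings of oats: spends $1.20, +12.0 g fiber (running total 21.0 g).
Take 2 servings of carrots: spends $0.80, +6.0 g fiber (running total 27.0 g).
Take 0.6667 servings of orange: spends $0.40, +1.3 g fiber (running total 28.3 g).
Greedy by best ratio exhausts the cost allowance optimally: 28.3 g.

28.3 g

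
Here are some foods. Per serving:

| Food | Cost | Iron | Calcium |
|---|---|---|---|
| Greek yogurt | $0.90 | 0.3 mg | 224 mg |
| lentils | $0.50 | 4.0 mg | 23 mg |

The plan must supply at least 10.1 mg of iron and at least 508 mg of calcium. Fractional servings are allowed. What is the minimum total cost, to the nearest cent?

An LP optimum is at a vertex; with two nutrient constraints at most two foods are used. Check each candidate.
Greek yogurt only: max(10.1/0.3, 508/224) = 33.67 servings → $30.30.
lentils only: max(10.1/4.0, 508/23) = 22.09 servings → $11.04.
Greek yogurt + lentils with both tight: 2.024 servings and 2.373 servings → $3.01.
Cheapest feasible corner: $3.01.

$3.01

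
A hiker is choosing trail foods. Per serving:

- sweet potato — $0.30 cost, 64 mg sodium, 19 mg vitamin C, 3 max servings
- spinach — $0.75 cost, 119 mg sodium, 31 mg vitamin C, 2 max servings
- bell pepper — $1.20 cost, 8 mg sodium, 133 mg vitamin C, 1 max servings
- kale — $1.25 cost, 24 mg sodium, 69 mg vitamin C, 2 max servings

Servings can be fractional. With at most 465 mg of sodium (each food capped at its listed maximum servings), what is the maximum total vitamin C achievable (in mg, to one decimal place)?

Vitamin C per mg sodium: bell pepper 16.62, kale 2.875, sweet potato 0.2969, spinach 0.2605.
Take 1 serving of bell pepper: uses 8 mg sodium, +133.0 mg vitamin C (running total 133.0 mg).
Take 2 servings of kale: uses 48 mg sodium, +138.0 mg vitamin C (running total 271.0 mg).
Take 3 servings of sweet potato: uses 192 mg sodium, +57.0 mg vitamin C (running total 328.0 mg).
Take 1.824 servings of spinach: uses 217 mg sodium, +56.5 mg vitamin C (running total 384.5 mg).
Filling greedily by vitamin C-per-mg sodium is optimal for one linear limit, giving 384.5 mg.

384.5 mg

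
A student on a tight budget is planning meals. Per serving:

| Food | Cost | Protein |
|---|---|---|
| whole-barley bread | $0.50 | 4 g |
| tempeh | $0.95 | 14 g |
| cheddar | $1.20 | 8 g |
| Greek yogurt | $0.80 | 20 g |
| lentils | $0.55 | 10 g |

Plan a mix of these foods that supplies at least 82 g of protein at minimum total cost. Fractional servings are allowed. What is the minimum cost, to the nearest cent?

$3.28

Cost per g of protein: Greek yogurt $0.0400, lentils $0.0550, tempeh $0.0679, whole-barley bread $0.1250, cheddar $0.1500.
With no serving limits, use only Greek yogurt: 82 g / 20 g = 4.1 servings × $0.80 = $3.28.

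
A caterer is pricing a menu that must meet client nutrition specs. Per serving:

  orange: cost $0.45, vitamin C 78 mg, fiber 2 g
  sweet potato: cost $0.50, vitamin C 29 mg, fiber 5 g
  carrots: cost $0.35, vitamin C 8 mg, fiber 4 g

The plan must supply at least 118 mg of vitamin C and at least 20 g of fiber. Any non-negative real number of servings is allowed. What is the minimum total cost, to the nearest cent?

$2.01

A basic optimal solution has at most two foods positive. Try each food alone and each pair with both targets met exactly.
orange only: max(118/78, 20/2) = 10 servings → $4.50.
sweet potato only: max(118/29, 20/5) = 4.069 servings → $2.03.
carrots only: max(118/8, 20/4) = 14.75 servings → $5.16.
orange + sweet potato with both tight: 0.03012 servings and 3.988 servings → $2.01.
orange + carrots with both tight: 1.054 servings and 4.473 servings → $2.04.
sweet potato + carrots: the both-tight solution has a negative serving — not a feasible corner.
So the least-cost plan costs $2.01.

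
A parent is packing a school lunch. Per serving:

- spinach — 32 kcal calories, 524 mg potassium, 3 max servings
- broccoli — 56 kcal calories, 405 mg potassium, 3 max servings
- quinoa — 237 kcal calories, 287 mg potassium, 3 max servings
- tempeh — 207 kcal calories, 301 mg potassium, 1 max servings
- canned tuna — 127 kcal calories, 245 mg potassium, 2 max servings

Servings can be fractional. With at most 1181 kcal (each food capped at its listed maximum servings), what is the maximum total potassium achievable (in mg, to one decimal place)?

4130.2 mg

Potassium per kcal: spinach 16.38, broccoli 7.232, canned tuna 1.929, tempeh 1.454, quinoa 1.211.
Take 3 servings of spinach: uses 96 kcal, +1572.0 mg potassium (running total 1572.0 mg).
Take 3 servings of broccoli: uses 168 kcal, +1215.0 mg potassium (running total 2787.0 mg).
Take 2 servings of canned tuna: uses 254 kcal, +490.0 mg potassium (running total 3277.0 mg).
Take 1 serving of tempeh: uses 207 kcal, +301.0 mg potassium (running total 3578.0 mg).
Take 1.924 servings of quinoa: uses 456 kcal, +552.2 mg potassium (running total 4130.2 mg).
Greedy by best ratio exhausts the calories allowance optimally: 4130.2 mg.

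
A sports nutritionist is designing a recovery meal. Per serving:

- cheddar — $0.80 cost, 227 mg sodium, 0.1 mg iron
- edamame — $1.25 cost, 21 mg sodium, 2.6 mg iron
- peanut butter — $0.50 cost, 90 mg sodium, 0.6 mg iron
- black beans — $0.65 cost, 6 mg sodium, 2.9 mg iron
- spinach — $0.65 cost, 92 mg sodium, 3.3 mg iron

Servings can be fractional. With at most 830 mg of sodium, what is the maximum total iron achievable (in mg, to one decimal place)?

Iron per mg sodium: black beans 0.4833, edamame 0.1238, spinach 0.03587, peanut butter 0.006667, cheddar 0.0004405.
With no serving limits, spend the whole sodium allowance on black beans: 830 mg / 6 mg × 2.9 mg = 401.2 mg.

401.2 mg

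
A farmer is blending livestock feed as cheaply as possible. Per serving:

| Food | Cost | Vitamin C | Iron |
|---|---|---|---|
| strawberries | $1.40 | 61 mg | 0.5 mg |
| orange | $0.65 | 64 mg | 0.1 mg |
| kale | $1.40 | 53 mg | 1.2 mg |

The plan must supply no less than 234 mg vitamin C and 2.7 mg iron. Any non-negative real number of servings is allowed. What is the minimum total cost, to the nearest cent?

$4.18

For a min-cost LP with two ≥-constraints, a basic feasible solution has at most two positive variables.
strawberries only: max(234/61, 2.7/0.5) = 5.4 servings → $7.56.
orange only: max(234/64, 2.7/0.1) = 27 servings → $17.55.
kale only: max(234/53, 2.7/1.2) = 4.415 servings → $6.18.
strawberries + orange with both targets exact would need a negative amount; discard.
strawberries + kale with both tight: 2.949 servings and 1.021 servings → $5.56.
orange + kale with both tight: 1.926 servings and 2.09 servings → $4.18.
The minimum over all feasible corners is $4.18.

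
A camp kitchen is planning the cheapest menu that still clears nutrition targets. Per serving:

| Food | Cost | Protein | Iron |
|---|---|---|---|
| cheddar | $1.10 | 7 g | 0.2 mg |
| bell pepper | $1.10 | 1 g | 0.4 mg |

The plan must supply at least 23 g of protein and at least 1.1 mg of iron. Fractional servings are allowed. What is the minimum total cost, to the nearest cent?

$4.74

cheddar only: max(23/7, 1.1/0.2) = 5.5 servings → $6.05.
bell pepper only: max(23/1, 1.1/0.4) = 23 servings → $25.30.
cheddar + bell pepper with both tight: 3.115 servings and 1.192 servings → $4.74.
So the least-cost plan costs $4.74.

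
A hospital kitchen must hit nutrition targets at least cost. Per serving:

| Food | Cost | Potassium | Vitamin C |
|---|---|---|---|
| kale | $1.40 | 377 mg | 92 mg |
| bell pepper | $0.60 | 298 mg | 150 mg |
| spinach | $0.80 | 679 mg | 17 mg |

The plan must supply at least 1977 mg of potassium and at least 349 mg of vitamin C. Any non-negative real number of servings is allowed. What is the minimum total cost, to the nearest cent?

At the optimum either one food covers both requirements or two foods hit both targets exactly; no other combination can be cheaper.
kale only: max(1977/377, 349/92) = 5.244 servings → $7.34.
bell pepper only: max(1977/298, 349/150) = 6.634 servings → $3.98.
spinach only: max(1977/679, 349/17) = 20.53 servings → $16.42.
kale + bell pepper: intersection lies outside the first quadrant.
kale + spinach with both tight: 3.628 servings and 0.8975 servings → $5.80.
bell pepper + spinach with both tight: 2.101 servings and 1.989 servings → $2.85.
The minimum over all feasible corners is $2.85.

$2.85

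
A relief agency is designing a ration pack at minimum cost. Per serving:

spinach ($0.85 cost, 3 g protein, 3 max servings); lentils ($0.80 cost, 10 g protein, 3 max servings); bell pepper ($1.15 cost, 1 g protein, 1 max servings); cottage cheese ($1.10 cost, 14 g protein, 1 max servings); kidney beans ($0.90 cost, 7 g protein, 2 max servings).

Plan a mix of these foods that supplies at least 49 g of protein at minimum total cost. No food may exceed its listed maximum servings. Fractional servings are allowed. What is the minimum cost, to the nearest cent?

$4.14

Cost per g of protein: cottage cheese $0.0786, lentils $0.0800, kidney beans $0.1286, spinach $0.2833, bell pepper $1.1500.
Take 1 serving of cottage cheese: +14.0 g protein for $1.10 (total $1.10, still need 35.0 g).
Take 3 servings of lentils: +30.0 g protein for $2.40 (total $3.50, still need 5.0 g).
Take 0.7143 servings of kidney beans: +5.0 g protein for $0.64 (total $4.14, still need 0.0 g).
Greedy by cheapest-per-g is optimal for a single linear constraint, so the minimum cost is $4.14.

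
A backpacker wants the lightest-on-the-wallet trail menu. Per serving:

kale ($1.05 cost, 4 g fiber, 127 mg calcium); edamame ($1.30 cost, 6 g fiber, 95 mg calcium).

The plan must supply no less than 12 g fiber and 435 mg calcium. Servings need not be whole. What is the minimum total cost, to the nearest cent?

Two binding constraints pin down two serving amounts, so the optimal mix uses at most two foods. The candidates are each food alone (scaled to the tighter of fiber/calcium) and each pair with both constraints tight.
kale only: max(12/4, 435/127) = 3.425 servings → $3.60.
edamame only: max(12/6, 435/95) = 4.579 servings → $5.95.
kale + edamame: intersection lies outside the first quadrant.
Cheapest feasible corner: $3.60.

$3.60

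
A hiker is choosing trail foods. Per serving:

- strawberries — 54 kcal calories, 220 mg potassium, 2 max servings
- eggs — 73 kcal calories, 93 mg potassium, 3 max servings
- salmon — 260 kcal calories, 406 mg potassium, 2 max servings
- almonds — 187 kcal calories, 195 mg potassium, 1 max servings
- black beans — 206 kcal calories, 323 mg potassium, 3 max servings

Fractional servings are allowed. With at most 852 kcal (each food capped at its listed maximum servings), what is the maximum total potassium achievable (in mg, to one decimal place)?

Potassium per kcal: strawberries 4.074, black beans 1.568, salmon 1.562, eggs 1.274, almonds 1.043.
Take 2 servings of strawberries: uses 108 kcal, +440.0 mg potassium (running total 440.0 mg).
Take 3 servings of black beans: uses 618 kcal, +969.0 mg potassium (running total 1409.0 mg).
Take 0.4846 servings of salmon: uses 126 kcal, +196.8 mg potassium (running total 1605.8 mg).
Greedy by best ratio exhausts the calories allowance optimally: 1605.8 mg.

1605.8 mg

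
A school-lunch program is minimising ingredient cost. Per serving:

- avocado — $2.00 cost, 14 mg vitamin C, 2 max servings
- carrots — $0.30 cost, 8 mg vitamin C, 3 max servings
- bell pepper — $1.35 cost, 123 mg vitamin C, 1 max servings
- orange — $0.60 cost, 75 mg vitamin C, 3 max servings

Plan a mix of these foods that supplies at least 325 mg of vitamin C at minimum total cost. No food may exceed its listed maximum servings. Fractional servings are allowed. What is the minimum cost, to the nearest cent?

$2.90

Cost per mg of vitamin C: orange $0.0080, bell pepper $0.0110, carrots $0.0375, avocado $0.1429.
Take 3 servings of orange: +225.0 mg vitamin C for $1.80 (total $1.80, still need 100.0 mg).
Take 0.813 servings of bell pepper: +100.0 mg vitamin C for $1.10 (total $2.90, still need 0.0 mg).
Greedy by cheapest-per-mg is optimal for a single linear constraint, so the minimum cost is $2.90.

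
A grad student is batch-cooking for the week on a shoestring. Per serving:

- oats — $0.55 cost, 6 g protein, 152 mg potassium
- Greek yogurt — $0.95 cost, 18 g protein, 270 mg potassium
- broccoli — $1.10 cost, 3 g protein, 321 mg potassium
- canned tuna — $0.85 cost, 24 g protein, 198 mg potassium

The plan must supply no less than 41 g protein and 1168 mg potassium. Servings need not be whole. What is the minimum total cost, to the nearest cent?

$4.05

This is a tiny linear program; its minimum lies at a vertex of the feasible set. List the vertices and price them.
oats only: max(41/6, 1168/152) = 7.684 servings → $4.23.
Greek yogurt only: max(41/18, 1168/270) = 4.326 servings → $4.11.
broccoli only: max(41/3, 1168/321) = 13.67 servings → $15.03.
canned tuna only: max(41/24, 1168/198) = 5.899 servings → $5.01.
oats + Greek yogurt with both targets exact would need a negative amount; discard.
oats + broccoli with both tight: 6.569 servings and 0.5279 servings → $4.19.
oats + canned tuna with both targets exact would need a negative amount; discard.
Greek yogurt + broccoli with both tight: 1.944 servings and 2.004 servings → $4.05.
Greek yogurt + canned tuna with both targets exact would need a negative amount; discard.
broccoli + canned tuna with both tight: 2.801 servings and 1.358 servings → $4.24.
So the least-cost plan costs $4.05.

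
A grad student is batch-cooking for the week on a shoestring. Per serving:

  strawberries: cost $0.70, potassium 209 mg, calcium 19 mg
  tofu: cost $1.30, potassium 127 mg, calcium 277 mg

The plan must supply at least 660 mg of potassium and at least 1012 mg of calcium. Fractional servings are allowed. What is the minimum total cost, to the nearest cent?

An LP optimum is at a vertex; with two nutrient constraints at most two foods are used. Check each candidate.
strawberries only: max(660/209, 1012/19) = 53.26 servings → $37.28.
tofu only: max(660/127, 1012/277) = 5.197 servings → $6.76.
strawberries + tofu with both tight: 0.9787 servings and 3.586 servings → $5.35.
The minimum over all feasible corners is $5.35.

$5.35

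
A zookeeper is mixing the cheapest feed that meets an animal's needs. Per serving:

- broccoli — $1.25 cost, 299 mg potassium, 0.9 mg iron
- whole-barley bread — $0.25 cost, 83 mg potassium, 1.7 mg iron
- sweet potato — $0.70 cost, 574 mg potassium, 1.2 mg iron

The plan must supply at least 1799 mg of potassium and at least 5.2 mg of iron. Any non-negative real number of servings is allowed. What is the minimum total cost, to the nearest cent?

$2.33

broccoli only: max(1799/299, 5.2/0.9) = 6.017 servings → $7.52.
whole-barley bread only: max(1799/83, 5.2/1.7) = 21.67 servings → $5.42.
sweet potato only: max(1799/574, 5.2/1.2) = 4.333 servings → $3.03.
broccoli + whole-barley bread: intersection lies outside the first quadrant.
broccoli + sweet potato with both tight: 5.234 servings and 0.4075 servings → $6.83.
whole-barley bread + sweet potato with both tight: 0.9427 servings and 2.998 servings → $2.33.
So the least-cost plan costs $2.33.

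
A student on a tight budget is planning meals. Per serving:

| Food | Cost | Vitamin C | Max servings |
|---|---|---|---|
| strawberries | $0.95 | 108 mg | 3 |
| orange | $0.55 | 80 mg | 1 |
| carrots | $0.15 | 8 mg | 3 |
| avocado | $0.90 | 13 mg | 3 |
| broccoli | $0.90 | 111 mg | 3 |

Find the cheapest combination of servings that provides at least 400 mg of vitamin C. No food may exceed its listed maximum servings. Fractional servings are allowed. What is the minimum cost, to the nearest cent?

Cost per mg of vitamin C: orange $0.0069, broccoli $0.0081, strawberries $0.0088, carrots $0.0187, avocado $0.0692.
Take 1 serving of orange: +80.0 mg vitamin C for $0.55 (total $0.55, still need 320.0 mg).
Take 2.883 servings of broccoli: +320.0 mg vitamin C for $2.59 (total $3.14, still need 0.0 mg).
Filling from the cheapest source first is optimal under one linear minimum: $3.14.

$3.14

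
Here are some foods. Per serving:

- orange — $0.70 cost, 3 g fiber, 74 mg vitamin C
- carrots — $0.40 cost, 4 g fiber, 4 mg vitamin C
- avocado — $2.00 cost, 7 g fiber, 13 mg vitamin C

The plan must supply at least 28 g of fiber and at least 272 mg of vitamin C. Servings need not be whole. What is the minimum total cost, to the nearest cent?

$4.17

Minimising a linear cost over {fiber ≥ 28, vitamin C ≥ 272, servings ≥ 0} — the optimum is at a vertex, using one or two foods.
orange only: max(28/3, 272/74) = 9.333 servings → $6.53.
carrots only: max(28/4, 272/4) = 68 servings → $27.20.
avocado only: max(28/7, 272/13) = 20.92 servings → $41.85.
orange + carrots with both tight: 3.437 servings and 4.423 servings → $4.17.
orange + avocado with both tight: 3.215 servings and 2.622 servings → $7.49.
carrots + avocado: the both-tight solution has a negative serving — not a feasible corner.
So the least-cost plan costs $4.17.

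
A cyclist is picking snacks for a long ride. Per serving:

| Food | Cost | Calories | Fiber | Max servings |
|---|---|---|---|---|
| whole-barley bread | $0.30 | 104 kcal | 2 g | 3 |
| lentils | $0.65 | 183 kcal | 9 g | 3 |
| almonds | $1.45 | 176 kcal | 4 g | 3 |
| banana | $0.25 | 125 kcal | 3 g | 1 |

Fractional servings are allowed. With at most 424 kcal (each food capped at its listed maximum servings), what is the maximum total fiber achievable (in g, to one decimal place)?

20.9 g

Fiber per kcal: lentils 0.04918, banana 0.024, almonds 0.02273, whole-barley bread 0.01923.
Take 2.317 servings of lentils: uses 424 kcal, +20.9 g fiber (running total 20.9 g).
Filling greedily by fiber-per-kcal is optimal for one linear limit, giving 20.9 g.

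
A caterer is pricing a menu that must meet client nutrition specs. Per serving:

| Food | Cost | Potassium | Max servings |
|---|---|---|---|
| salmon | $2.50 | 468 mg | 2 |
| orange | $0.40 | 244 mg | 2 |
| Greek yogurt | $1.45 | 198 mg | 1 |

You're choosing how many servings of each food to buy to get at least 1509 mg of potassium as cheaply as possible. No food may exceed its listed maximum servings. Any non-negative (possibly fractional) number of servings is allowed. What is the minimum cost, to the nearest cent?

Cost per mg of potassium: orange $0.0016, salmon $0.0053, Greek yogurt $0.0073.
Take 2 servings of orange: +488.0 mg potassium for $0.80 (total $0.80, still need 1021.0 mg).
Take 2 servings of salmon: +936.0 mg potassium for $5.00 (total $5.80, still need 85.0 mg).
Take 0.4293 servings of Greek yogurt: +85.0 mg potassium for $0.62 (total $6.42, still need 0.0 mg).
Filling from the cheapest source first is optimal under one linear minimum: $6.42.

$6.42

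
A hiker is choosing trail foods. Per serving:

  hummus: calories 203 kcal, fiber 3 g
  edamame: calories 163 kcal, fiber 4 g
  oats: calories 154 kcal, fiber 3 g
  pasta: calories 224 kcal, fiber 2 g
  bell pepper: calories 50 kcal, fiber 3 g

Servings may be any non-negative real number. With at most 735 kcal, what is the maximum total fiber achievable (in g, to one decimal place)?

44.1 g

Fiber per kcal: bell pepper 0.06, edamame 0.02454, oats 0.01948, hummus 0.01478, pasta 0.008929.
With no serving limits, spend the whole calories allowance on bell pepper: 735 kcal / 50 kcal × 3 g = 44.1 g.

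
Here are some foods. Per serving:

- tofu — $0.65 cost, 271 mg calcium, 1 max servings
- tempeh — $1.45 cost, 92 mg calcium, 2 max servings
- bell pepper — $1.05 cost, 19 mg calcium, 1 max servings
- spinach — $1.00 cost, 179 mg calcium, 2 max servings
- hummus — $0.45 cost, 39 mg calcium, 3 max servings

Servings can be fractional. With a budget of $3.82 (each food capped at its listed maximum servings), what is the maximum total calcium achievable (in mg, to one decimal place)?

730.4 mg

Calcium per dollar: tofu 416.9, spinach 179, hummus 86.67, tempeh 63.45, bell pepper 18.1.
Take 1 serving of tofu: spends $0.65, +271.0 mg calcium (running total 271.0 mg).
Take 2 servings of spinach: spends $2.00, +358.0 mg calcium (running total 629.0 mg).
Take 2.6 servings of hummus: spends $1.17, +101.4 mg calcium (running total 730.4 mg).
Filling greedily by calcium-per-dollar is optimal for one linear limit, giving 730.4 mg.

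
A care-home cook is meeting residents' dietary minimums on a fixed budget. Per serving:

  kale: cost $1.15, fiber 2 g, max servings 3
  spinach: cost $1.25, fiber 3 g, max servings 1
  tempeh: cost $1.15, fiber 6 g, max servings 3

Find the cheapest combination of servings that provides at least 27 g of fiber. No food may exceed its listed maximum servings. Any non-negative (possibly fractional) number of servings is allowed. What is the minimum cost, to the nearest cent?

$8.15

Cost per g of fiber: tempeh $0.1917, spinach $0.4167, kale $0.5750.
Take 3 servings of tempeh: +18.0 g fiber for $3.45 (total $3.45, still need 9.0 g).
Take 1 serving of spinach: +3.0 g fiber for $1.25 (total $4.70, still need 6.0 g).
Take 3 servings of kale: +6.0 g fiber for $3.45 (total $8.15, still need 0.0 g).
Greedy by cheapest-per-g is optimal for a single linear constraint, so the minimum cost is $8.15.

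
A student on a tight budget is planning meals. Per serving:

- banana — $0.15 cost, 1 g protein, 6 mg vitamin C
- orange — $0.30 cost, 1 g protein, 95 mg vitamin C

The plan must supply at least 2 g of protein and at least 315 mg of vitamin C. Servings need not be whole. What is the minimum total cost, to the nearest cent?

$0.99

An LP optimum is at a vertex; with two nutrient constraints at most two foods are used. Check each candidate.
banana only: max(2/1, 315/6) = 52.5 servings → $7.88.
orange only: max(2/1, 315/95) = 3.316 servings → $0.99.
banana + orange: the both-tight solution has a negative serving — not a feasible corner.
Cheapest feasible corner: $0.99.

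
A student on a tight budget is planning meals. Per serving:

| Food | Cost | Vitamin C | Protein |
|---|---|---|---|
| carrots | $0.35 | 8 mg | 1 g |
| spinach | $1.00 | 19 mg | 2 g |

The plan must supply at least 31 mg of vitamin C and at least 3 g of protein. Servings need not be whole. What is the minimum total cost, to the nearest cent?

The cheapest plan sits at a corner of the feasible region — with two constraints it uses at most two foods.
carrots only: max(31/8, 3/1) = 3.875 servings → $1.36.
spinach only: max(31/19, 3/2) = 1.632 servings → $1.63.
carrots + spinach: intersection lies outside the first quadrant.
So the least-cost plan costs $1.36.

$1.36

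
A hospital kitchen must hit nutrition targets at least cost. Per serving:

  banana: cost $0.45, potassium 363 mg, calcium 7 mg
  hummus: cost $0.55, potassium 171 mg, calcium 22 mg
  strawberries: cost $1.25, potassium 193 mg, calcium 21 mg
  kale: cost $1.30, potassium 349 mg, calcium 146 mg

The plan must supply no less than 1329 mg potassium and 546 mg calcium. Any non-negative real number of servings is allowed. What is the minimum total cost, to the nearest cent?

Check every corner: each single food scaled to meet both minima, and each pair solved so both constraints bind.
banana only: max(1329/363, 546/7) = 78 servings → $35.10.
hummus only: max(1329/171, 546/22) = 24.82 servings → $13.65.
strawberries only: max(1329/193, 546/21) = 26 servings → $32.50.
kale only: max(1329/349, 546/146) = 3.808 servings → $4.95.
banana + hummus with both targets exact would need a negative amount; discard.
banana + strawberries: intersection lies outside the first quadrant.
banana + kale with both tight: 0.06884 servings and 3.736 servings → $4.89.
hummus + strawberries: the both-tight solution has a negative serving — not a feasible corner.
hummus + kale with both tight: 0.2013 servings and 3.709 servings → $4.93.
strawberries + kale with both tight: 0.1669 servings and 3.716 servings → $5.04.
So the least-cost plan costs $4.89.

$4.89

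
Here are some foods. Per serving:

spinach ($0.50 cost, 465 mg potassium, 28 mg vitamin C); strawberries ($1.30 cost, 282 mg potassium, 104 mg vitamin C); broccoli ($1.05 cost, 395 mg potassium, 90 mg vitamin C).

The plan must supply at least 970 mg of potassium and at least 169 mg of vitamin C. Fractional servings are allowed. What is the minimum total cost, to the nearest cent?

$2.09

For a min-cost LP with two ≥-constraints, a basic feasible solution has at most two positive variables.
spinach only: max(970/465, 169/28) = 6.036 servings → $3.02.
strawberries only: max(970/282, 169/104) = 3.44 servings → $4.47.
broccoli only: max(970/395, 169/90) = 2.456 servings → $2.58.
spinach + strawberries with both tight: 1.315 servings and 1.271 servings → $2.31.
spinach + broccoli with both tight: 0.6673 servings and 1.67 servings → $2.09.
strawberries + broccoli: the both-tight solution has a negative serving — not a feasible corner.
The minimum over all feasible corners is $2.09.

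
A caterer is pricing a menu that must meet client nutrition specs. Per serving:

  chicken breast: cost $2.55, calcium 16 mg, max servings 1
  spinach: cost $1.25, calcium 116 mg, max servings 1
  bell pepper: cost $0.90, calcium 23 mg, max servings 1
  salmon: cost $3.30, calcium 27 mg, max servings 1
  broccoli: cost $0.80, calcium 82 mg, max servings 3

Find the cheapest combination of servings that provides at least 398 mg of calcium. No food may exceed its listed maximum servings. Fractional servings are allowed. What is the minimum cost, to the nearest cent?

Cost per mg of calcium: broccoli $0.0098, spinach $0.0108, bell pepper $0.0391, salmon $0.1222, chicken breast $0.1594.
Take 3 servings of broccoli: +246.0 mg calcium for $2.40 (total $2.40, still need 152.0 mg).
Take 1 serving of spinach: +116.0 mg calcium for $1.25 (total $3.65, still need 36.0 mg).
Take 1 serving of bell pepper: +23.0 mg calcium for $0.90 (total $4.55, still need 13.0 mg).
Take 0.4815 servings of salmon: +13.0 mg calcium for $1.59 (total $6.14, still need 0.0 mg).
Greedy by cheapest-per-mg is optimal for a single linear constraint, so the minimum cost is $6.14.

$6.14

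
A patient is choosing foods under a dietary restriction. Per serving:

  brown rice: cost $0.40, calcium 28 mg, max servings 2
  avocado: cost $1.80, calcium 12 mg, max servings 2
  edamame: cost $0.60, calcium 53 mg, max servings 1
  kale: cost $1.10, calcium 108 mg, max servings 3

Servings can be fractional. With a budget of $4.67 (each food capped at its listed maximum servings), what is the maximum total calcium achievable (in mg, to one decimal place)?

Calcium per dollar: kale 98.18, edamame 88.33, brown rice 70, avocado 6.667.
Take 3 servings of kale: spends $3.30, +324.0 mg calcium (running total 324.0 mg).
Take 1 serving of edamame: spends $0.60, +53.0 mg calcium (running total 377.0 mg).
Take 1.925 servings of brown rice: spends $0.77, +53.9 mg calcium (running total 430.9 mg).
Filling greedily by calcium-per-dollar is optimal for one linear limit, giving 430.9 mg.

430.9 mg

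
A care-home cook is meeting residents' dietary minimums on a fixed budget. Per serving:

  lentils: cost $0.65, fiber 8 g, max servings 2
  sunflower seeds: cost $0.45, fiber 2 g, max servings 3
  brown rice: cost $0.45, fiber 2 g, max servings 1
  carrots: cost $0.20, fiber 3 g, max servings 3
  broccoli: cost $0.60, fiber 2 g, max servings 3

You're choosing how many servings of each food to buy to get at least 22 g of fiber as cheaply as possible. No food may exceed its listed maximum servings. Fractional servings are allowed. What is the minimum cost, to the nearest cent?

$1.66

Cost per g of fiber: carrots $0.0667, lentils $0.0813, sunflower seeds $0.2250, brown rice $0.2250, broccoli $0.3000.
Take 3 servings of carrots: +9.0 g fiber for $0.60 (total $0.60, still need 13.0 g).
Take 1.625 servings of lentils: +13.0 g fiber for $1.06 (total $1.66, still need 0.0 g).
Filling from the cheapest source first is optimal under one linear minimum: $1.66.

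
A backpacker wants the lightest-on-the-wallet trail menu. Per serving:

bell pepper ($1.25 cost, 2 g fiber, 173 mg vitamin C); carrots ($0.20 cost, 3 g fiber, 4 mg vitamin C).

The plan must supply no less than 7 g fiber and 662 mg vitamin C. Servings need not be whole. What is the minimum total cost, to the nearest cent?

$4.78

A basic optimal solution has at most two foods positive. Try each food alone and each pair with both targets met exactly.
bell pepper only: max(7/2, 662/173) = 3.827 servings → $4.78.
carrots only: max(7/3, 662/4) = 165.5 servings → $33.10.
bell pepper + carrots: the both-tight solution has a negative serving — not a feasible corner.
The minimum over all feasible corners is $4.78.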